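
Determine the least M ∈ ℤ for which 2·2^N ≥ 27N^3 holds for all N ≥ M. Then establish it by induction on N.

At N = 15: 65536 < 91125, so the inequality fails and M ≥ 16. We prove 2·2^N ≥ 27N^3 for all N ≥ 16.
For the base case N = 16: 2·2^N = 131072 and 27N^3 = 110592, so 131072 ≥ 110592.
Inductive step: assume the claim holds for N = p, so 2·2^p ≥ 27p^3.
Then 2·2^(p + 1) = 2·(2·2^p) ≥ 2·(27p^3).
Also, for p ≥ 16 we have 2·(27p^3) ≥ 27(p+1)^3, since 2 ≥ (1 + 1/p)^3 for all p ≥ 16.
Combining, 2·2^(p + 1) ≥ 27(p+1)^3.
By the principle of mathematical induction, the result holds for all N ≥ 16.
Hence the smallest such M is 16.

M = 16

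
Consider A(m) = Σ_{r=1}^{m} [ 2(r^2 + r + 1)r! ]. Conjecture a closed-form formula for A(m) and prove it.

A(m) = (2m + 2)(m + 1)! - 2

We claim A(m) = (2m + 2)(m + 1)! - 2 for all m ≥ 1.
Base step (m = 1): A(1) = 6, and the closed form gives 6. They agree.
Inductive step: suppose the statement holds for some r ≥ 1, so A(r) = (2r + 2)(r + 1)! - 2.
Then A(r+1) = A(r) + (2(r^2 + 3r + 3)(r + 1)!) = ((2r + 2)(r + 1)! - 2) + (2(r^2 + 3r + 3)(r + 1)!).
Simplifying, A(r+1) = (2(r+1) + 2)((r+1) + 1)! - 2,
which is the closed form with m = r+1.
This completes the induction.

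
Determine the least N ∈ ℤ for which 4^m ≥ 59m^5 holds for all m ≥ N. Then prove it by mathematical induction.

At m = 11: 4194304 < 9502009, so the inequality fails and N ≥ 12. We prove 4^m ≥ 59m^5 for all m ≥ 12.
When m = 12: 4^m = 16777216 and 59m^5 = 14681088, so 16777216 ≥ 14681088.
For the inductive step, assume it holds for an arbitrary k ≥ 12, so 4^k ≥ 59k^5.
Then 4^(k + 1) = 4·(4^k) ≥ 4·(59k^5).
Also, for k ≥ 12 we have 4·(59k^5) ≥ 59(k+1)^5, since 4 ≥ (1 + 1/k)^5 for all k ≥ 12.
Combining, 4^(k + 1) ≥ 59(k+1)^5.
By the principle of mathematical induction, the result holds for all m ≥ 12.
Hence the smallest such N is 12.

N = 12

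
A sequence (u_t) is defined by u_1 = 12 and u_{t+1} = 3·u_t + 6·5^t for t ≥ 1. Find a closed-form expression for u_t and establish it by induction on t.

u_t = -3^t + 3·5^t

Computing the first terms: u_1 = 12, u_2 = 66, u_3 = 348. This suggests u_t = -3^t + 3·5^t.
Base step (t = 1): the formula gives 12 = 12 = u_1.
Inductive step: assume the claim holds for t = i, so u_i = -3^i + 3·5^i.
Then u_{i+1} = 3·u_i + 6·5^i = 3·(-3^i + 3·5^i) + 6·5^i = -3^(i + 1) + 3·5^(i + 1),
which is the claimed formula at t = i+1.
Hence, by induction on t, the claim holds for every t ≥ 1.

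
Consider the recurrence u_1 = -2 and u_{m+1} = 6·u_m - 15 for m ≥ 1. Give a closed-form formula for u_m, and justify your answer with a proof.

u_m = -5·6^(m - 1) + 3

Computing the first terms: u_1 = -2, u_2 = -27, u_3 = -177. This suggests u_m = -5·6^(m - 1) + 3.
Base case (m = 1): the formula gives -2 = -2 = u_1.
For the inductive step, assume it holds for an arbitrary i ≥ 1, so u_i = -5·6^(i - 1) + 3.
Then u_{i+1} = 6·u_i - 15 = 6·(-5·6^(i - 1) + 3) - 15 = -5·6^i + 3 = -5·6^((i+1) - 1) + 3,
which is the claimed formula at m = i+1.
This completes the induction.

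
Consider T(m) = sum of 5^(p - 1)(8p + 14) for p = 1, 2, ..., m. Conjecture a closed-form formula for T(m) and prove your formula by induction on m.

We claim T(m) = 5^m(2m + 3) - 3 for all m ≥ 1.
Base case (m = 1): T(1) = 22, and the closed form gives 22. They agree.
For the inductive step, assume it holds for an arbitrary p ≥ 1, so T(p) = 5^p(2p + 3) - 3.
Then T(p+1) = T(p) + (5^p(8p + 22)) = (5^p(2p + 3) - 3) + (5^p(8p + 22)).
Simplifying, T(p+1) = 10·5^p·p + 25·5^p - 3 = 5^(p+1)(2(p+1) + 3) - 3,
which is the closed form with m = p+1.
This completes the induction.

T(m) = 5^m(2m + 3) - 3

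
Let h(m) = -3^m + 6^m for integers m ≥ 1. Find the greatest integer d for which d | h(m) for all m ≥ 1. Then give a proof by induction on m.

d = 3

Computing the first values: h(1) = 3 and h(2) = 27; gcd(3, 27) = 3, so d ≤ 3.
We prove 3 | -3^m + 6^m for all m ≥ 1 by induction on m.
Base step (m = 1): h(1) = 3 = 3·(1), so 3 | h(1).
Suppose the result is true for m = j, i.e. 3 | h(j). Then
6^{j+1} − 3^{j+1} = 6·6^j − 3·3^j = 6·(6^j − 3^j) + (3)·3^j. The first term is divisible by 3 by the inductive hypothesis, and the second term (3)·3^j is divisible by 3 since 3 | 3. Hence 3 | h(j+1).
By the principle of mathematical induction, the result holds for all m ≥ 1.
Therefore the largest such d is 3.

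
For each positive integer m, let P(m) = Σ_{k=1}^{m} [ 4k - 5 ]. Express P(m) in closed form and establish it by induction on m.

P(m) = m(2m - 3)

We claim P(m) = m(2m - 3) for all m ≥ 1.
Base step (m = 1): P(1) = -1, and the closed form gives -1. They agree.
Inductive step: suppose the statement holds for some k ≥ 1, so P(k) = k(2k - 3).
Then P(k+1) = P(k) + (4k - 1) = (k(2k - 3)) + (4k - 1).
Simplifying, P(k+1) = (k + 1)(2k - 1) = (k+1)(2(k+1) - 3),
which is the closed form with m = k+1.
This completes the induction.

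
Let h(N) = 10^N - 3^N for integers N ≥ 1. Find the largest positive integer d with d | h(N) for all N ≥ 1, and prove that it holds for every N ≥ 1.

Computing the first values: h(1) = 7 and h(2) = 91; gcd(7, 91) = 7, so d ≤ 7.
We prove 7 | 10^N - 3^N for all N ≥ 1 by induction on N.
For the base case N = 1: h(1) = 7 = 7·(1), so 7 | h(1).
Suppose the result is true for N = k, i.e. 7 | h(k). Then
10^{k+1} − 3^{k+1} = 10·10^k − 3·3^k = 10·(10^k − 3^k) + (7)·3^k. The first term is divisible by 7 by the inductive hypothesis, and the second term (7)·3^k is divisible by 7 since 7 | 7. Hence 7 | h(k+1).
By the principle of mathematical induction, the result holds for all N ≥ 1.
Therefore the largest such d is 7.

d = 7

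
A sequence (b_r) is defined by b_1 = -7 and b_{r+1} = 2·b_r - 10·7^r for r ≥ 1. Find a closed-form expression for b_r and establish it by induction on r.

b_r = 7·2^(r - 1) - 2·7^r

Computing the first terms: b_1 = -7, b_2 = -84, b_3 = -658. This suggests b_r = 7·2^(r - 1) - 2·7^r.
Base case (r = 1): the formula gives -7 = -7 = b_1.
Suppose the result is true for r = k, so b_k = 7·2^(k - 1) - 2·7^k.
Then b_{k+1} = 2·b_k - 10·7^k = 2·(7·2^(k - 1) - 2·7^k) - 10·7^k = 7·2^k - 2·7^(k + 1) = 7·2^((k+1) - 1) - 2·7^(k+1),
which is the claimed formula at r = k+1.
Hence, by induction on r, the claim holds for every r ≥ 1.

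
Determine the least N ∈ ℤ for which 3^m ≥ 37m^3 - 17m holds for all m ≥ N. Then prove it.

At m = 9: 19683 < 26820, so the inequality fails and N ≥ 10. We prove 3^m ≥ 37m^3 - 17m for all m ≥ 10.
When m = 10: 3^m = 59049 and 37m^3 - 17m = 36830, so 59049 ≥ 36830.
For the inductive step, assume it holds for an arbitrary j ≥ 10, so 3^j ≥ 37j^3 - 17j.
Then 3^(j + 1) = 3·(3^j) ≥ 3·(37j^3 - 17j).
Also, for j ≥ 10 we have 3·(37j^3 - 17j) ≥ 37(j+1)^3 - 17(j+1), since 3·(37j^3 - 17j) − (37(j+1)^3 - 17(j+1)) = 74j^3 - 111j^2 - 145j - 20, which is nonnegative for all j ≥ 10.
Combining, 3^(j + 1) ≥ 37(j+1)^3 - 17(j+1).
This completes the induction.
Hence the smallest such N is 10.

N = 10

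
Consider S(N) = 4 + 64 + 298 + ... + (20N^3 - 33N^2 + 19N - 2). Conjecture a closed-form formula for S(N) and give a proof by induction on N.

S(N) = N(5N^3 - N^2 - 2N + 2)

We claim S(N) = N(5N^3 - N^2 - 2N + 2) for all N ≥ 1.
Base step (N = 1): S(1) = 4, and the closed form gives 4. They agree.
Inductive step: suppose the statement holds for some p ≥ 1, so S(p) = p(5p^3 - p^2 - 2p + 2).
Then S(p+1) = S(p) + (20p^3 + 27p^2 + 13p + 4) = (p(5p^3 - p^2 - 2p + 2)) + (20p^3 + 27p^2 + 13p + 4).
Simplifying, S(p+1) = (p + 1)(5p^3 + 14p^2 + 11p + 4) = (p+1)(5(p+1)^3 - (p+1)^2 - 2(p+1) + 2),
which is the closed form with N = p+1.
Hence, by induction on N, the claim holds for every N ≥ 1.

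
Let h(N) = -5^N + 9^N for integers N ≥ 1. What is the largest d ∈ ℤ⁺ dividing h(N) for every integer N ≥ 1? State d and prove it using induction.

d = 4

Computing the first values: h(1) = 4 and h(2) = 56; gcd(4, 56) = 4, so d ≤ 4.
We prove 4 | -5^N + 9^N for all N ≥ 1 by induction on N.
Base case (N = 1): h(1) = 4 = 4·(1), so 4 | h(1).
For the inductive step, assume it holds for an arbitrary m ≥ 1, i.e. 4 | h(m). Then
9^{m+1} − 5^{m+1} = 9·9^m − 5·5^m = 9·(9^m − 5^m) + (4)·5^m. The first term is divisible by 4 by the inductive hypothesis, and the second term (4)·5^m is divisible by 4 since 4 | 4. Hence 4 | h(m+1).
Hence, by induction on N, the claim holds for every N ≥ 1.
Therefore the largest such d is 4.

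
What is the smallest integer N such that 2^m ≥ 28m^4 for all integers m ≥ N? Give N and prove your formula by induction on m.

At m = 22: 4194304 < 6559168, so the inequality fails and N ≥ 23. We prove 2^m ≥ 28m^4 for all m ≥ 23.
Base case (m = 23): 2^m = 8388608 and 28m^4 = 7835548, so 8388608 ≥ 7835548.
Inductive step: suppose the statement holds for some j ≥ 23, so 2^j ≥ 28j^4.
Then 2^(j + 1) = 2·(2^j) ≥ 2·(28j^4).
Also, for j ≥ 23 we have 2·(28j^4) ≥ 28(j+1)^4, since 2 ≥ (1 + 1/j)^4 for all j ≥ 23.
Combining, 2^(j + 1) ≥ 28(j+1)^4.
Hence, by induction on m, the claim holds for every m ≥ 23.
Hence the smallest such N is 23.

N = 23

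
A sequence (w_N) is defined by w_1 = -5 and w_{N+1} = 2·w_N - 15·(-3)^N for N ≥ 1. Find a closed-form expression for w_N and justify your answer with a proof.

w_N = -(-3)^(N + 1) + 2^(N + 1)

Computing the first terms: w_1 = -5, w_2 = 35, w_3 = -65. This suggests w_N = -(-3)^(N + 1) + 2^(N + 1).
Base case (N = 1): the formula gives -5 = -5 = w_1.
Inductive step: suppose the statement holds for some j ≥ 1, so w_j = -(-3)^(j + 1) + 2^(j + 1).
Then w_{j+1} = 2·w_j - 15·(-3)^j = 2·(-(-3)^(j + 1) + 2^(j + 1)) - 15·(-3)^j = -(-3)^(j + 2) + 2^(j + 2) = -(-3)^((j+1) + 1) + 2^((j+1) + 1),
which is the claimed formula at N = j+1.
By the principle of mathematical induction, the result holds for all N ≥ 1.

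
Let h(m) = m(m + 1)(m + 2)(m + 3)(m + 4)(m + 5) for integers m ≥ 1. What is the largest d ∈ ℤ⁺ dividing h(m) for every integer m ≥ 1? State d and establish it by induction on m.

Computing the first values: h(1) = 720 and h(2) = 5040; gcd(720, 5040) = 720, so d ≤ 720.
We prove 720 | m(m + 1)(m + 2)(m + 3)(m + 4)(m + 5) for all m ≥ 1 by induction on m.
When m = 1: h(1) = 720 = 720·(1), so 720 | h(1).
Inductive step: assume the claim holds for m = p, i.e. 720 | h(p). Then
h(p+1) − h(p) = (p+1)·(p+2)·(p+3)·(p+4)·(p+5)·(p+6) − p·(p+1)·(p+2)·(p+3)·(p+4)·(p+5) = (p+1)·(p+2)·(p+3)·(p+4)·(p+5)·[(p+6) − p] = 6·(p+1)·(p+2)·(p+3)·(p+4)·(p+5). The product of 5 consecutive integers is divisible by (5)! = 120, so h(p+1) − h(p) is divisible by 6·120 = 720. By the inductive hypothesis 720 | h(p), hence 720 | h(p+1).
This completes the induction.
Therefore the largest such d is 720.

d = 720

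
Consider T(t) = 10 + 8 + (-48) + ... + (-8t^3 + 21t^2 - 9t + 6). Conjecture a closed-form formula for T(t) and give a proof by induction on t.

T(t) = -t(2t^3 - 3t^2 - 4t - 5)

We claim T(t) = -t(2t^3 - 3t^2 - 4t - 5) for all t ≥ 1.
Base step (t = 1): T(1) = 10, and the closed form gives 10. They agree.
For the inductive step, assume it holds for an arbitrary m ≥ 1, so T(m) = m(-2m^3 + 3m^2 + 4m + 5).
Then T(m+1) = T(m) + (-8m^3 - 3m^2 + 9m + 10) = (m(-2m^3 + 3m^2 + 4m + 5)) + (-8m^3 - 3m^2 + 9m + 10).
Simplifying, T(m+1) = -(m + 1)(2m^3 + 3m^2 - 4m - 10) = -(m+1)(2(m+1)^3 - 3(m+1)^2 - 4(m+1) - 5),
which is the closed form with t = m+1.
By induction, the statement is established for all t ≥ 1.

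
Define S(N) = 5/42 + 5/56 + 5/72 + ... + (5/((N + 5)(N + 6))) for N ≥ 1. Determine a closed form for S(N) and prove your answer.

We claim S(N) = 5N/(6(N + 6)) for all N ≥ 1.
Base case (N = 1): S(1) = 5/42, and the closed form gives 5/42. They agree.
Inductive step: suppose the statement holds for some r ≥ 1, so S(r) = 5r/(6(r + 6)).
Then S(r+1) = S(r) + (5/((r + 6)(r + 7))) = (5r/(6(r + 6))) + (5/((r + 6)(r + 7))).
Simplifying, S(r+1) = 5(r + 1)/(6(r + 7)) = 5(r+1)/(6((r+1) + 6)),
which is the closed form with N = r+1.
By the principle of mathematical induction, the result holds for all N ≥ 1.

S(N) = 5N/(6(N + 6))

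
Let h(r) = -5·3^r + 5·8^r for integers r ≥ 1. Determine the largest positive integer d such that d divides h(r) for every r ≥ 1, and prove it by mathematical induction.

d = 25

Computing the first values: h(1) = 25 and h(2) = 275; gcd(25, 275) = 25, so d ≤ 25.
We prove 25 | -5·3^r + 5·8^r for all r ≥ 1 by induction on r.
Base step (r = 1): h(1) = 25 = 25·(1), so 25 | h(1).
Inductive step: suppose the statement holds for some i ≥ 1, i.e. 25 | h(i). Then
h(i+1) − 8·h(i) = (-5·3^(i+1) + 5·8^(i+1)) − 8·(-5·3^i + 5·8^i) = (-5)·3^i·(3 − 8) = (25)·3^i. Since 25 | h(i) by the inductive hypothesis, 25 | 8·h(i); and 25 | 25 since 25 = 25·1. Therefore 25 | h(i+1).
By induction, the statement is established for all r ≥ 1.
Therefore the largest such d is 25.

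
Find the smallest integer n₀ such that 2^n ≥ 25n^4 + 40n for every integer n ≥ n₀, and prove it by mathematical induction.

n₀ = 23

At n = 22: 4194304 < 5857280, so the inequality fails and n₀ ≥ 23. We prove 2^n ≥ 25n^4 + 40n for all n ≥ 23.
Base case (n = 23): 2^n = 8388608 and 25n^4 + 40n = 6996945, so 8388608 ≥ 6996945.
Inductive step: suppose the statement holds for some i ≥ 23, so 2^i ≥ 25i^4 + 40i.
Then 2^(i + 1) = 2·(2^i) ≥ 2·(25i^4 + 40i).
Also, for i ≥ 23 we have 2·(25i^4 + 40i) ≥ 25(i+1)^4 + 40(i+1), since 2·(25i^4 + 40i) − (25(i+1)^4 + 40(i+1)) = 25i^4 - 100i^3 - 150i^2 - 60i - 65, which is nonnegative for all i ≥ 23.
Combining, 2^(i + 1) ≥ 25(i+1)^4 + 40(i+1).
By the principle of mathematical induction, the result holds for all n ≥ 23.
Hence the smallest such n₀ is 23.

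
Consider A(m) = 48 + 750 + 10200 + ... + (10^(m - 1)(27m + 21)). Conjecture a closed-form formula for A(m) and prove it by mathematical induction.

We claim A(m) = 10^m(3m + 2) - 2 for all m ≥ 1.
When m = 1: A(1) = 48, and the closed form gives 48. They agree.
Inductive step: assume the claim holds for m = p, so A(p) = 10^p(3p + 2) - 2.
Then A(p+1) = A(p) + (10^p(27p + 48)) = (10^p(3p + 2) - 2) + (10^p(27p + 48)).
Simplifying, A(p+1) = 30·10^p·p + 50·10^p - 2 = 10^(p+1)(3(p+1) + 2) - 2,
which is the closed form with m = p+1.
This completes the induction.

A(m) = 10^m(3m + 2) - 2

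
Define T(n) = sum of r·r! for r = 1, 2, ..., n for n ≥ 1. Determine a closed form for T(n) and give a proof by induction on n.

We claim T(n) = (n + 1)! - 1 for all n ≥ 1.
Base step (n = 1): T(1) = 1, and the closed form gives 1. They agree.
Suppose the result is true for n = r, so T(r) = (r + 1)! - 1.
Then T(r+1) = T(r) + ((r + 1)(r + 1)!) = ((r + 1)! - 1) + ((r + 1)(r + 1)!).
Simplifying, T(r+1) = ((r+1) + 1)! - 1,
which is the closed form with n = r+1.
By induction, the statement is established for all n ≥ 1.

T(n) = (n + 1)! - 1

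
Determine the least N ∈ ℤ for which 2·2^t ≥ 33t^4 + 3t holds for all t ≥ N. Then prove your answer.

At t = 21: 4194304 < 6417936, so the inequality fails and N ≥ 22. We prove 2·2^t ≥ 33t^4 + 3t for all t ≥ 22.
Base step (t = 22): 2·2^t = 8388608 and 33t^4 + 3t = 7730514, so 8388608 ≥ 7730514.
Suppose the result is true for t = i, so 2·2^i ≥ 33i^4 + 3i.
Then 2·2^(i + 1) = 2·(2·2^i) ≥ 2·(33i^4 + 3i).
Also, for i ≥ 22 we have 2·(33i^4 + 3i) ≥ 33(i+1)^4 + 3(i+1), since 2·(33i^4 + 3i) − (33(i+1)^4 + 3(i+1)) = 33i^4 - 132i^3 - 198i^2 - 129i - 36, which is nonnegative for all i ≥ 22.
Combining, 2·2^(i + 1) ≥ 33(i+1)^4 + 3(i+1).
Hence, by induction on t, the claim holds for every t ≥ 22.
Hence the smallest such N is 22.

N = 22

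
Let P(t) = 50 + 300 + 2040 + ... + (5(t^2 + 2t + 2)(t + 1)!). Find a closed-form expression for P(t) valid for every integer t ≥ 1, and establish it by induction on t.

We claim P(t) = (5t + 5)(t + 2)! - 10 for all t ≥ 1.
For the base case t = 1: P(1) = 50, and the closed form gives 50. They agree.
Suppose the result is true for t = j, so P(j) = (5j + 5)(j + 2)! - 10.
Then P(j+1) = P(j) + (5(j^2 + 4j + 5)(j + 2)!) = ((5j + 5)(j + 2)! - 10) + (5(j^2 + 4j + 5)(j + 2)!).
Simplifying, P(j+1) = (5(j+1) + 5)((j+1) + 2)! - 10,
which is the closed form with t = j+1.
This completes the induction.

P(t) = (5t + 5)(t + 2)! - 10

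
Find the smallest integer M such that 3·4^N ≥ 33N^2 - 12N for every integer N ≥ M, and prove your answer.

At N = 3: 192 < 261, so the inequality fails and M ≥ 4. We prove 3·4^N ≥ 33N^2 - 12N for all N ≥ 4.
For the base case N = 4: 3·4^N = 768 and 33N^2 - 12N = 480, so 768 ≥ 480.
Inductive step: suppose the statement holds for some r ≥ 4, so 3·4^r ≥ 33r^2 - 12r.
Then 3·4^(r + 1) = 4·(3·4^r) ≥ 4·(33r^2 - 12r).
Also, for r ≥ 4 we have 4·(33r^2 - 12r) ≥ 33(r+1)^2 - 12(r+1), since 4·(33r^2 - 12r) − (33(r+1)^2 - 12(r+1)) = 99r^2 - 102r - 21, which is nonnegative for all r ≥ 4.
Combining, 3·4^(r + 1) ≥ 33(r+1)^2 - 12(r+1).
By induction, the statement is established for all N ≥ 4.
Hence the smallest such M is 4.

M = 4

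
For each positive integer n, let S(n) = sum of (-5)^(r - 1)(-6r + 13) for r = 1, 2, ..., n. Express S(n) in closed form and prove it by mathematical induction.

We claim S(n) = (-5)^n(n - 2) + 2 for all n ≥ 1.
When n = 1: S(1) = 7, and the closed form gives 7. They agree.
Inductive step: assume the claim holds for n = r, so S(r) = (-5)^r(r - 2) + 2.
Then S(r+1) = S(r) + ((-5)^r(-6r + 7)) = ((-5)^r(r - 2) + 2) + ((-5)^r(-6r + 7)).
Simplifying, S(r+1) = (-5)^(r + 1)r - (-5)^(r + 1) + 2 = (-5)^(r+1)((r+1) - 2) + 2,
which is the closed form with n = r+1.
By induction, the statement is established for all n ≥ 1.

S(n) = (-5)^n(n - 2) + 2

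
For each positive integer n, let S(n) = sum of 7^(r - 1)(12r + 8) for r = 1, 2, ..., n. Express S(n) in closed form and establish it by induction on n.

S(n) = 7^n(2n + 1) - 1

We claim S(n) = 7^n(2n + 1) - 1 for all n ≥ 1.
When n = 1: S(1) = 20, and the closed form gives 20. They agree.
Suppose the result is true for n = r, so S(r) = 7^r(2r + 1) - 1.
Then S(r+1) = S(r) + (7^r(12r + 20)) = (7^r(2r + 1) - 1) + (7^r(12r + 20)).
Simplifying, S(r+1) = 14·7^r·r + 21·7^r - 1 = 7^(r+1)(2(r+1) + 1) - 1,
which is the closed form with n = r+1.
Hence, by induction on n, the claim holds for every n ≥ 1.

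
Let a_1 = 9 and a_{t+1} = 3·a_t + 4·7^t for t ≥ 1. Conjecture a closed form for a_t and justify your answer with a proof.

a_t = 2·3^(t - 1) + 7^t

Computing the first terms: a_1 = 9, a_2 = 55, a_3 = 361. This suggests a_t = 2·3^(t - 1) + 7^t.
For the base case t = 1: the formula gives 9 = 9 = a_1.
Inductive step: assume the claim holds for t = i, so a_i = 2·3^(i - 1) + 7^i.
Then a_{i+1} = 3·a_i + 4·7^i = 3·(2·3^(i - 1) + 7^i) + 4·7^i = 2·3^i + 7^(i + 1) = 2·3^((i+1) - 1) + 7^(i+1),
which is the claimed formula at t = i+1.
By the principle of mathematical induction, the result holds for all t ≥ 1.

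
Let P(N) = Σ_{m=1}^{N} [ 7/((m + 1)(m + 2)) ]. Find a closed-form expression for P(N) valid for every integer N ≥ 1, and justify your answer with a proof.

We claim P(N) = 7N/(2(N + 2)) for all N ≥ 1.
For the base case N = 1: P(1) = 7/6, and the closed form gives 7/6. They agree.
Suppose the result is true for N = m, so P(m) = 7m/(2(m + 2)).
Then P(m+1) = P(m) + (7/((m + 2)(m + 3))) = (7m/(2(m + 2))) + (7/((m + 2)(m + 3))).
Simplifying, P(m+1) = 7(m + 1)/(2(m + 3)) = 7(m+1)/(2((m+1) + 2)),
which is the closed form with N = m+1.
Hence, by induction on N, the claim holds for every N ≥ 1.

P(N) = 7N/(2(N + 2))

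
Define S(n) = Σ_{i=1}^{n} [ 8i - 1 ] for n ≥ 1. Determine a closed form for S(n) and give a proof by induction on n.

S(n) = n(4n + 3)

We claim S(n) = n(4n + 3) for all n ≥ 1.
Base step (n = 1): S(1) = 7, and the closed form gives 7. They agree.
For the inductive step, assume it holds for an arbitrary i ≥ 1, so S(i) = i(4i + 3).
Then S(i+1) = S(i) + (8i + 7) = (i(4i + 3)) + (8i + 7).
Simplifying, S(i+1) = (i + 1)(4i + 7) = (i+1)(4(i+1) + 3),
which is the closed form with n = i+1.
This completes the induction.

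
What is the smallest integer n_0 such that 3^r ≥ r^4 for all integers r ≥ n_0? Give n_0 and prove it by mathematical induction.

n_0 = 8

At r = 7: 2187 < 2401, so the inequality fails and n_0 ≥ 8. We prove 3^r ≥ r^4 for all r ≥ 8.
For the base case r = 8: 3^r = 6561 and r^4 = 4096, so 6561 ≥ 4096.
For the inductive step, assume it holds for an arbitrary k ≥ 8, so 3^k ≥ k^4.
Then 3^(k + 1) = 3·(3^k) ≥ 3·(k^4).
Also, for k ≥ 8 we have 3·(k^4) ≥ (k+1)^4, since 3 ≥ (1 + 1/k)^4 for all k ≥ 8.
Combining, 3^(k + 1) ≥ (k+1)^4.
By the principle of mathematical induction, the result holds for all r ≥ 8.
Hence the smallest such n_0 is 8.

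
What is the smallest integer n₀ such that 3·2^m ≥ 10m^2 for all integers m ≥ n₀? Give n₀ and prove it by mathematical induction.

At m = 7: 384 < 490, so the inequality fails and n₀ ≥ 8. We prove 3·2^m ≥ 10m^2 for all m ≥ 8.
For the base case m = 8: 3·2^m = 768 and 10m^2 = 640, so 768 ≥ 640.
Inductive step: assume the claim holds for m = k, so 3·2^k ≥ 10k^2.
Then 3·2^(k + 1) = 2·(3·2^k) ≥ 2·(10k^2).
Also, for k ≥ 8 we have 2·(10k^2) ≥ 10(k+1)^2, since 2 ≥ (1 + 1/k)^2 for all k ≥ 8.
Combining, 3·2^(k + 1) ≥ 10(k+1)^2.
By induction, the statement is established for all m ≥ 8.
Hence the smallest such n₀ is 8.

n₀ = 8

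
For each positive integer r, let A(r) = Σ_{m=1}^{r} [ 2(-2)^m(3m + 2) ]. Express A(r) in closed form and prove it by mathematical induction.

A(r) = 4(-2)^r(r + 1) - 4

We claim A(r) = 4(-2)^r(r + 1) - 4 for all r ≥ 1.
When r = 1: A(1) = -20, and the closed form gives -20. They agree.
Suppose the result is true for r = m, so A(m) = 4(-2)^m(m + 1) - 4.
Then A(m+1) = A(m) + ((-2)^(m + 2)(-3m - 5)) = (4(-2)^m(m + 1) - 4) + ((-2)^(m + 2)(-3m - 5)).
Simplifying, A(m+1) = -8(-2)^m·m - 16(-2)^m - 4 = 4(-2)^(m+1)((m+1) + 1) - 4,
which is the closed form with r = m+1.
By the principle of mathematical induction, the result holds for all r ≥ 1.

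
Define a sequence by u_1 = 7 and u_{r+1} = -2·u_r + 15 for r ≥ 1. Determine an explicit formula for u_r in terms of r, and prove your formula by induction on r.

Computing the first terms: u_1 = 7, u_2 = 1, u_3 = 13. This suggests u_r = -(-2)^r + 5.
Base case (r = 1): the formula gives 7 = 7 = u_1.
Inductive step: assume the claim holds for r = j, so u_j = -(-2)^j + 5.
Then u_{j+1} = -2·u_j + 15 = -2·(-(-2)^j + 5) + 15 = -(-2)^(j + 1) + 5,
which is the claimed formula at r = j+1.
Hence, by induction on r, the claim holds for every r ≥ 1.

u_r = -(-2)^r + 5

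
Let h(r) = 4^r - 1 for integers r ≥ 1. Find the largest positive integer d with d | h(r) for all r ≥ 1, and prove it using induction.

Computing the first values: h(1) = 3 and h(2) = 15; gcd(3, 15) = 3, so d ≤ 3.
We prove 3 | 4^r - 1 for all r ≥ 1 by induction on r.
For the base case r = 1: h(1) = 3 = 3·(1), so 3 | h(1).
For the inductive step, assume it holds for an arbitrary p ≥ 1, i.e. 3 | h(p). Then
4^{p+1} − 1^{p+1} = 4·4^p − 1·1^p = 4·(4^p − 1^p) + (3)·1^p. The first term is divisible by 3 by the inductive hypothesis, and the second term (3)·1^p is divisible by 3 since 3 | 3. Hence 3 | h(p+1).
This completes the induction.
Therefore the largest such d is 3.

d = 3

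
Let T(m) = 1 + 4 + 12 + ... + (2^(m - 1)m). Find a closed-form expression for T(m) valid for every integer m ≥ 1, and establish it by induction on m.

We claim T(m) = 2^m(m - 1) + 1 for all m ≥ 1.
Base case (m = 1): T(1) = 1, and the closed form gives 1. They agree.
Inductive step: suppose the statement holds for some r ≥ 1, so T(r) = 2^r(r - 1) + 1.
Then T(r+1) = T(r) + (2^r(r + 1)) = (2^r(r - 1) + 1) + (2^r(r + 1)).
Simplifying, T(r+1) = 2^(r + 1)r + 1 = 2^(r+1)((r+1) - 1) + 1,
which is the closed form with m = r+1.
By induction, the statement is established for all m ≥ 1.

T(m) = 2^m(m - 1) + 1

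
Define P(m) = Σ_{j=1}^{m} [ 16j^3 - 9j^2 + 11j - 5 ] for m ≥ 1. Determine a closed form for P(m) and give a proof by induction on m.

We claim P(m) = m(4m^3 + 5m^2 + 5m - 1) for all m ≥ 1.
For the base case m = 1: P(1) = 13, and the closed form gives 13. They agree.
Inductive step: assume the claim holds for m = j, so P(j) = j(4j^3 + 5j^2 + 5j - 1).
Then P(j+1) = P(j) + (16j^3 + 39j^2 + 41j + 13) = (j(4j^3 + 5j^2 + 5j - 1)) + (16j^3 + 39j^2 + 41j + 13).
Simplifying, P(j+1) = (j + 1)(4j^3 + 17j^2 + 27j + 13) = (j+1)(4(j+1)^3 + 5(j+1)^2 + 5(j+1) - 1),
which is the closed form with m = j+1.
By the principle of mathematical induction, the result holds for all m ≥ 1.

P(m) = m(4m^3 + 5m^2 + 5m - 1)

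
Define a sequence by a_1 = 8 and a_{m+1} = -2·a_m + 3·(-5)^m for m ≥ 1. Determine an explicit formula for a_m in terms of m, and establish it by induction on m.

a_m = 3(-2)^(m - 1) - (-5)^m

Computing the first terms: a_1 = 8, a_2 = -31, a_3 = 137. This suggests a_m = 3(-2)^(m - 1) - (-5)^m.
When m = 1: the formula gives 8 = 8 = a_1.
For the inductive step, assume it holds for an arbitrary j ≥ 1, so a_j = 3(-2)^(j - 1) - (-5)^j.
Then a_{j+1} = -2·a_j + 3·(-5)^j = -2·(3(-2)^(j - 1) - (-5)^j) + 3·(-5)^j = 3(-2)^j - (-5)^(j + 1) = 3(-2)^((j+1) - 1) - (-5)^(j+1),
which is the claimed formula at m = j+1.
By induction, the statement is established for all m ≥ 1.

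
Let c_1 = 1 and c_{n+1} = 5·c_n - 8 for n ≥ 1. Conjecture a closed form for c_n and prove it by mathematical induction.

Computing the first terms: c_1 = 1, c_2 = -3, c_3 = -23. This suggests c_n = -5^(n - 1) + 2.
Base step (n = 1): the formula gives 1 = 1 = c_1.
Suppose the result is true for n = p, so c_p = -5^(p - 1) + 2.
Then c_{p+1} = 5·c_p - 8 = 5·(-5^(p - 1) + 2) - 8 = -5^p + 2 = -5^((p+1) - 1) + 2,
which is the claimed formula at n = p+1.
By the principle of mathematical induction, the result holds for all n ≥ 1.

c_n = -5^(n - 1) + 2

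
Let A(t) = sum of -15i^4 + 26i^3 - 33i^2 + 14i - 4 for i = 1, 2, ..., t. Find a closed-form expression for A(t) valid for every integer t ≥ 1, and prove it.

A(t) = -t(3t^4 + t^3 + 3t^2 + 3t + 2)

We claim A(t) = -t(3t^4 + t^3 + 3t^2 + 3t + 2) for all t ≥ 1.
Base case (t = 1): A(1) = -12, and the closed form gives -12. They agree.
Inductive step: suppose the statement holds for some i ≥ 1, so A(i) = i(-3i^4 - i^3 - 3i^2 - 3i - 2).
Then A(i+1) = A(i) + (-15i^4 - 34i^3 - 45i^2 - 34i - 12) = (i(-3i^4 - i^3 - 3i^2 - 3i - 2)) + (-15i^4 - 34i^3 - 45i^2 - 34i - 12).
Simplifying, A(i+1) = -(i + 1)(3i^4 + 13i^3 + 24i^2 + 24i + 12) = -(i+1)(3(i+1)^4 + (i+1)^3 + 3(i+1)^2 + 3(i+1) + 2),
which is the closed form with t = i+1.
Hence, by induction on t, the claim holds for every t ≥ 1.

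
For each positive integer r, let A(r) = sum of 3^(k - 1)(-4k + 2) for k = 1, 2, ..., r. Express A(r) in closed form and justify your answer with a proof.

A(r) = 2·3^r(-r + 1) - 2

We claim A(r) = 2·3^r(-r + 1) - 2 for all r ≥ 1.
Base step (r = 1): A(1) = -2, and the closed form gives -2. They agree.
Inductive step: assume the claim holds for r = k, so A(k) = 2·3^k(-k + 1) - 2.
Then A(k+1) = A(k) + (3^k(-4k - 2)) = (2·3^k(-k + 1) - 2) + (3^k(-4k - 2)).
Simplifying, A(k+1) = -6·3^k·k - 2 = 2·3^(k+1)(-(k+1) + 1) - 2,
which is the closed form with r = k+1.
By the principle of mathematical induction, the result holds for all r ≥ 1.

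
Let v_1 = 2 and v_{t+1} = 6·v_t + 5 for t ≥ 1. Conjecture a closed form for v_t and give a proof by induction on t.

Computing the first terms: v_1 = 2, v_2 = 17, v_3 = 107. This suggests v_t = 3·6^(t - 1) - 1.
For the base case t = 1: the formula gives 2 = 2 = v_1.
For the inductive step, assume it holds for an arbitrary i ≥ 1, so v_i = 3·6^(i - 1) - 1.
Then v_{i+1} = 6·v_i + 5 = 6·(3·6^(i - 1) - 1) + 5 = 3·6^i - 1 = 3·6^((i+1) - 1) - 1,
which is the claimed formula at t = i+1.
By induction, the statement is established for all t ≥ 1.

v_t = 3·6^(t - 1) - 1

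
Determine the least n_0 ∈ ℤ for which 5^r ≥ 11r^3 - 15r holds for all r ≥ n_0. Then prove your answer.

n_0 = 5

At r = 4: 625 < 644, so the inequality fails and n_0 ≥ 5. We prove 5^r ≥ 11r^3 - 15r for all r ≥ 5.
When r = 5: 5^r = 3125 and 11r^3 - 15r = 1300, so 3125 ≥ 1300.
Suppose the result is true for r = i, so 5^i ≥ 11i^3 - 15i.
Then 5^(i + 1) = 5·(5^i) ≥ 5·(11i^3 - 15i).
Also, for i ≥ 5 we have 5·(11i^3 - 15i) ≥ 11(i+1)^3 - 15(i+1), since 5·(11i^3 - 15i) − (11(i+1)^3 - 15(i+1)) = 44i^3 - 33i^2 - 93i + 4, which is nonnegative for all i ≥ 5.
Combining, 5^(i + 1) ≥ 11(i+1)^3 - 15(i+1).
By the principle of mathematical induction, the result holds for all r ≥ 5.
Hence the smallest such n_0 is 5.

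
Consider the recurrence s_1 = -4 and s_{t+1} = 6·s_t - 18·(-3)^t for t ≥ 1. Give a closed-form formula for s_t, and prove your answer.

Computing the first terms: s_1 = -4, s_2 = 30, s_3 = 18. This suggests s_t = 2(-3)^t + 2·6^(t - 1).
Base case (t = 1): the formula gives -4 = -4 = s_1.
Inductive step: suppose the statement holds for some m ≥ 1, so s_m = 2(-3)^m + 2·6^(m - 1).
Then s_{m+1} = 6·s_m - 18·(-3)^m = 6·(2(-3)^m + 2·6^(m - 1)) - 18·(-3)^m = 2(-3)^(m + 1) + 2·6^m = 2(-3)^(m+1) + 2·6^((m+1) - 1),
which is the claimed formula at t = m+1.
By induction, the statement is established for all t ≥ 1.

s_t = 2(-3)^t + 2·6^(t - 1)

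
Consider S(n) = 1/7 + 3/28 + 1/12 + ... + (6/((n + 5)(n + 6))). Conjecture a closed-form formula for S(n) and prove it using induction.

We claim S(n) = n/(n + 6) for all n ≥ 1.
Base step (n = 1): S(1) = 1/7, and the closed form gives 1/7. They agree.
For the inductive step, assume it holds for an arbitrary r ≥ 1, so S(r) = r/(r + 6).
Then S(r+1) = S(r) + (6/((r + 6)(r + 7))) = (r/(r + 6)) + (6/((r + 6)(r + 7))).
Simplifying, S(r+1) = (r + 1)/(r + 7) = (r+1)/((r+1) + 6),
which is the closed form with n = r+1.
Hence, by induction on n, the claim holds for every n ≥ 1.

S(n) = n/(n + 6)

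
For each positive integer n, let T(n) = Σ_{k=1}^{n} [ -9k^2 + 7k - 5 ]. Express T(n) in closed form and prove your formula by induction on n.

We claim T(n) = -n(3n^2 + n + 3) for all n ≥ 1.
Base step (n = 1): T(1) = -7, and the closed form gives -7. They agree.
For the inductive step, assume it holds for an arbitrary k ≥ 1, so T(k) = k(-3k^2 - k - 3).
Then T(k+1) = T(k) + (7k - 9(k + 1)^2 + 2) = (k(-3k^2 - k - 3)) + (7k - 9(k + 1)^2 + 2).
Simplifying, T(k+1) = -(k + 1)(3k^2 + 7k + 7) = -(k+1)(3(k+1)^2 + (k+1) + 3),
which is the closed form with n = k+1.
Hence, by induction on n, the claim holds for every n ≥ 1.

T(n) = -n(3n^2 + n + 3)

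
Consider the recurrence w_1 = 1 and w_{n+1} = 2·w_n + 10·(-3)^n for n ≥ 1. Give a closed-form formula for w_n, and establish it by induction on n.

Computing the first terms: w_1 = 1, w_2 = -28, w_3 = 34. This suggests w_n = -2(-3)^n - 5·2^(n - 1).
When n = 1: the formula gives 1 = 1 = w_1.
Inductive step: assume the claim holds for n = k, so w_k = -2(-3)^k - 5·2^(k - 1).
Then w_{k+1} = 2·w_k + 10·(-3)^k = 2·(-2(-3)^k - 5·2^(k - 1)) + 10·(-3)^k = -2(-3)^(k + 1) - 5·2^k = -2(-3)^(k+1) - 5·2^((k+1) - 1),
which is the claimed formula at n = k+1.
Hence, by induction on n, the claim holds for every n ≥ 1.

w_n = -2(-3)^n - 5·2^(n - 1)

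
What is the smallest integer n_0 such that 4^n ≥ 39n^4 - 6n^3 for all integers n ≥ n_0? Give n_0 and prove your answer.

n_0 = 9

At n = 8: 65536 < 156672, so the inequality fails and n_0 ≥ 9. We prove 4^n ≥ 39n^4 - 6n^3 for all n ≥ 9.
Base case (n = 9): 4^n = 262144 and 39n^4 - 6n^3 = 251505, so 262144 ≥ 251505.
Suppose the result is true for n = p, so 4^p ≥ 39p^4 - 6p^3.
Then 4^(p + 1) = 4·(4^p) ≥ 4·(39p^4 - 6p^3).
Also, for p ≥ 9 we have 4·(39p^4 - 6p^3) ≥ 39(p+1)^4 - 6(p+1)^3, since 4·(39p^4 - 6p^3) − (39(p+1)^4 - 6(p+1)^3) = 117p^4 - 174p^3 - 216p^2 - 138p - 33, which is nonnegative for all p ≥ 9.
Combining, 4^(p + 1) ≥ 39(p+1)^4 - 6(p+1)^3.
This completes the induction.
Hence the smallest such n_0 is 9.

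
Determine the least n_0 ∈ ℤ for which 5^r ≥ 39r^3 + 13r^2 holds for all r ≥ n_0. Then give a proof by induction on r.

At r = 5: 3125 < 5200, so the inequality fails and n_0 ≥ 6. We prove 5^r ≥ 39r^3 + 13r^2 for all r ≥ 6.
When r = 6: 5^r = 15625 and 39r^3 + 13r^2 = 8892, so 15625 ≥ 8892.
For the inductive step, assume it holds for an arbitrary k ≥ 6, so 5^k ≥ 39k^3 + 13k^2.
Then 5^(k + 1) = 5·(5^k) ≥ 5·(39k^3 + 13k^2).
Also, for k ≥ 6 we have 5·(39k^3 + 13k^2) ≥ 39(k+1)^3 + 13(k+1)^2, since 5·(39k^3 + 13k^2) − (39(k+1)^3 + 13(k+1)^2) = 156k^3 - 65k^2 - 143k - 52, which is nonnegative for all k ≥ 6.
Combining, 5^(k + 1) ≥ 39(k+1)^3 + 13(k+1)^2.
By induction, the statement is established for all r ≥ 6.
Hence the smallest such n_0 is 6.

n_0 = 6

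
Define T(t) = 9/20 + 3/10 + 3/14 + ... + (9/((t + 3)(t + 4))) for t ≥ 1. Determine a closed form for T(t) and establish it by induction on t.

T(t) = 9t/(4(t + 4))

We claim T(t) = 9t/(4(t + 4)) for all t ≥ 1.
For the base case t = 1: T(1) = 9/20, and the closed form gives 9/20. They agree.
Inductive step: suppose the statement holds for some k ≥ 1, so T(k) = 9k/(4(k + 4)).
Then T(k+1) = T(k) + (9/((k + 4)(k + 5))) = (9k/(4(k + 4))) + (9/((k + 4)(k + 5))).
Simplifying, T(k+1) = 9(k + 1)/(4(k + 5)) = 9(k+1)/(4((k+1) + 4)),
which is the closed form with t = k+1.
This completes the induction.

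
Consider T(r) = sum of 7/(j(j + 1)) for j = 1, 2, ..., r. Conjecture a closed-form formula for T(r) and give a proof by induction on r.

We claim T(r) = 7r/(r + 1) for all r ≥ 1.
For the base case r = 1: T(1) = 7/2, and the closed form gives 7/2. They agree.
Suppose the result is true for r = j, so T(j) = 7j/(j + 1).
Then T(j+1) = T(j) + (7/((j + 1)(j + 2))) = (7j/(j + 1)) + (7/((j + 1)(j + 2))).
Simplifying, T(j+1) = 7(j + 1)/(j + 2) = 7(j+1)/((j+1) + 1),
which is the closed form with r = j+1.
Hence, by induction on r, the claim holds for every r ≥ 1.

T(r) = 7r/(r + 1)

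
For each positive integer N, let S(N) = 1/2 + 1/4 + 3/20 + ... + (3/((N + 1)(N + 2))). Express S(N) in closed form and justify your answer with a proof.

S(N) = 3N/(2(N + 2))

We claim S(N) = 3N/(2(N + 2)) for all N ≥ 1.
For the base case N = 1: S(1) = 1/2, and the closed form gives 1/2. They agree.
For the inductive step, assume it holds for an arbitrary k ≥ 1, so S(k) = 3k/(2(k + 2)).
Then S(k+1) = S(k) + (3/((k + 2)(k + 3))) = (3k/(2(k + 2))) + (3/((k + 2)(k + 3))).
Simplifying, S(k+1) = 3(k + 1)/(2(k + 3)) = 3(k+1)/(2((k+1) + 2)),
which is the closed form with N = k+1.
By induction, the statement is established for all N ≥ 1.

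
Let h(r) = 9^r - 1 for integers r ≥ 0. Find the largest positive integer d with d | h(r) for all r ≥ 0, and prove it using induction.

d = 8

Computing the first values: h(0) = 0 and h(1) = 8; gcd(0, 8) = 8, so d ≤ 8.
We prove 8 | 9^r - 1 for all r ≥ 0 by induction on r.
Base case (r = 0): h(0) = 0 = 8·(0), so 8 | h(0).
Inductive step: assume the claim holds for r = m, i.e. 8 | h(m). Then
h(m+1) = 9^(m+1) - 1 = 9·(9^m - 1) + 8 = 9·h(m) + 8. The first term is divisible by 8 by the inductive hypothesis, and 8 is divisible by 8. Hence 8 | h(m+1).
This completes the induction.
Therefore the largest such d is 8.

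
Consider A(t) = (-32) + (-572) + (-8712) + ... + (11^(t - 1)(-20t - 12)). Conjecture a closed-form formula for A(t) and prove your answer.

A(t) = -11^t(2t + 1) + 1

We claim A(t) = -11^t(2t + 1) + 1 for all t ≥ 1.
Base step (t = 1): A(1) = -32, and the closed form gives -32. They agree.
Inductive step: assume the claim holds for t = i, so A(i) = -11^i(2i + 1) + 1.
Then A(i+1) = A(i) + (11^i(-20i - 32)) = (-11^i(2i + 1) + 1) + (11^i(-20i - 32)).
Simplifying, A(i+1) = -22·11^i·i - 33·11^i + 1 = -11^(i+1)(2(i+1) + 1) + 1,
which is the closed form with t = i+1.
By induction, the statement is established for all t ≥ 1.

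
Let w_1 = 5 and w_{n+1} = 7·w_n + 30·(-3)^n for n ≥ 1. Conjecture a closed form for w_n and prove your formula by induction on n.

Computing the first terms: w_1 = 5, w_2 = -55, w_3 = -115. This suggests w_n = (-3)^(n + 1) - 4·7^(n - 1).
For the base case n = 1: the formula gives 5 = 5 = w_1.
Inductive step: suppose the statement holds for some r ≥ 1, so w_r = (-3)^(r + 1) - 4·7^(r - 1).
Then w_{r+1} = 7·w_r + 30·(-3)^r = 7·((-3)^(r + 1) - 4·7^(r - 1)) + 30·(-3)^r = (-3)^(r + 2) - 4·7^r = (-3)^((r+1) + 1) - 4·7^((r+1) - 1),
which is the claimed formula at n = r+1.
By the principle of mathematical induction, the result holds for all n ≥ 1.

w_n = (-3)^(n + 1) - 4·7^(n - 1)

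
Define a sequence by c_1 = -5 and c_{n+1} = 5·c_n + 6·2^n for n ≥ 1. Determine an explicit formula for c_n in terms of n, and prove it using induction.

Computing the first terms: c_1 = -5, c_2 = -13, c_3 = -41. This suggests c_n = -2^(n + 1) - 5^(n - 1).
For the base case n = 1: the formula gives -5 = -5 = c_1.
Suppose the result is true for n = p, so c_p = -2^(p + 1) - 5^(p - 1).
Then c_{p+1} = 5·c_p + 6·2^p = 5·(-2^(p + 1) - 5^(p - 1)) + 6·2^p = -2^(p + 2) - 5^p = -2^((p+1) + 1) - 5^((p+1) - 1),
which is the claimed formula at n = p+1.
By induction, the statement is established for all n ≥ 1.

c_n = -2^(n + 1) - 5^(n - 1)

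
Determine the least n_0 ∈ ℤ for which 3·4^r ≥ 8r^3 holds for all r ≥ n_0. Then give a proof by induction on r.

At r = 3: 192 < 216, so the inequality fails and n_0 ≥ 4. We prove 3·4^r ≥ 8r^3 for all r ≥ 4.
Base step (r = 4): 3·4^r = 768 and 8r^3 = 512, so 768 ≥ 512.
For the inductive step, assume it holds for an arbitrary k ≥ 4, so 3·4^k ≥ 8k^3.
Then 3·4^(k + 1) = 4·(3·4^k) ≥ 4·(8k^3).
Also, for k ≥ 4 we have 4·(8k^3) ≥ 8(k+1)^3, since 4 ≥ (1 + 1/k)^3 for all k ≥ 4.
Combining, 3·4^(k + 1) ≥ 8(k+1)^3.
By the principle of mathematical induction, the result holds for all r ≥ 4.
Hence the smallest such n_0 is 4.

n_0 = 4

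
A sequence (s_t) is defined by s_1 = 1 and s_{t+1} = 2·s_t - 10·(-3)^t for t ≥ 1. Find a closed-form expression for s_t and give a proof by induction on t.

s_t = 2(-3)^t + 7·2^(t - 1)

Computing the first terms: s_1 = 1, s_2 = 32, s_3 = -26. This suggests s_t = 2(-3)^t + 7·2^(t - 1).
Base step (t = 1): the formula gives 1 = 1 = s_1.
Suppose the result is true for t = j, so s_j = 2(-3)^j + 7·2^(j - 1).
Then s_{j+1} = 2·s_j - 10·(-3)^j = 2·(2(-3)^j + 7·2^(j - 1)) - 10·(-3)^j = 2(-3)^(j + 1) + 7·2^j = 2(-3)^(j+1) + 7·2^((j+1) - 1),
which is the claimed formula at t = j+1.
By induction, the statement is established for all t ≥ 1.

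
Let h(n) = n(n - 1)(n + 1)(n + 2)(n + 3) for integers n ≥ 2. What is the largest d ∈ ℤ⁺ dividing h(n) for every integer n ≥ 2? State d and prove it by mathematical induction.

Computing the first values: h(2) = 120 and h(3) = 720; gcd(120, 720) = 120, so d ≤ 120.
We prove 120 | n(n - 1)(n + 1)(n + 2)(n + 3) for all n ≥ 2 by induction on n.
When n = 2: h(2) = 120 = 120·(1), so 120 | h(2).
For the inductive step, assume it holds for an arbitrary r ≥ 2, i.e. 120 | h(r). Then
h(r+1) − h(r) = r·(r+1)·(r+2)·(r+3)·(r+4) − (r-1)·r·(r+1)·(r+2)·(r+3) = r·(r+1)·(r+2)·(r+3)·[(r+4) − (r-1)] = 5·r·(r+1)·(r+2)·(r+3). The product of 4 consecutive integers is divisible by (4)! = 24, so h(r+1) − h(r) is divisible by 5·24 = 120. By the inductive hypothesis 120 | h(r), hence 120 | h(r+1).
By the principle of mathematical induction, the result holds for all n ≥ 2.
Therefore the largest such d is 120.

d = 120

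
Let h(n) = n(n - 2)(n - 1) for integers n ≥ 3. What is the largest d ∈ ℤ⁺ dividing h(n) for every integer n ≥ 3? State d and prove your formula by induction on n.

d = 6

Computing the first values: h(3) = 6 and h(4) = 24; gcd(6, 24) = 6, so d ≤ 6.
We prove 6 | n(n - 2)(n - 1) for all n ≥ 3 by induction on n.
For the base case n = 3: h(3) = 6 = 6·(1), so 6 | h(3).
For the inductive step, assume it holds for an arbitrary m ≥ 3, i.e. 6 | h(m). Then
h(m+1) − h(m) = (m-1)·m·(m+1) − (m-2)·(m-1)·m = (m-1)·m·[(m+1) − (m-2)] = 3·(m-1)·m. The product of 2 consecutive integers is divisible by (2)! = 2, so h(m+1) − h(m) is divisible by 3·2 = 6. By the inductive hypothesis 6 | h(m), hence 6 | h(m+1).
By the principle of mathematical induction, the result holds for all n ≥ 3.
Therefore the largest such d is 6.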